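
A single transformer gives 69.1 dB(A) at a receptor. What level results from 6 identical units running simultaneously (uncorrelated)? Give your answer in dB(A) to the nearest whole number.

With 6 equal, uncorrelated contributions the intensity is 6× that of one unit, giving a rise of 10·log₁₀ 6.
L_total = 69.1 + 10·log₁₀(6) = 69.1 + 7.782 = 76.88 dB(A).

77 dB(A)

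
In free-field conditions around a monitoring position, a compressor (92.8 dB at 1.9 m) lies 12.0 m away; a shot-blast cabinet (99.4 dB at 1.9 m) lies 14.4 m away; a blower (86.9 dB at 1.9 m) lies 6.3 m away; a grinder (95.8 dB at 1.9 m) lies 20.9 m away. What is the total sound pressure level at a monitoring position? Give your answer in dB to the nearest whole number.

84 dB

Propagate each source to the receiver with L = L_ref − 20·log₁₀(r/r_ref), then add intensities.
compressor: 92.8 − 20·log₁₀(12.0/1.9) = 92.8 − 16.01 = 76.79 dB.
shot-blast cabinet: 99.4 − 20·log₁₀(14.4/1.9) = 99.4 − 17.59 = 81.81 dB.
blower: 86.9 − 20·log₁₀(6.3/1.9) = 86.9 − 10.41 = 76.49 dB.
grinder: 95.8 − 20·log₁₀(20.9/1.9) = 95.8 − 20.83 = 74.97 dB.
Σ 10^(L/10) = 2.754e+08 → L_total = 10·log₁₀(2.754e+08) = 84.40 dB.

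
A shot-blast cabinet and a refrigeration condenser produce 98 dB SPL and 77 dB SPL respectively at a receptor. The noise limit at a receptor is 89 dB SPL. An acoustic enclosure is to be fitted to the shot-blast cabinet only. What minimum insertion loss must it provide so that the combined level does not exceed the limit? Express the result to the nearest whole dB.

Everything except the shot-blast cabinet sums to 10^(77/10) = 5.012e+07 in linear terms, 77.00 dB SPL.
To meet 89 dB SPL overall, the treated shot-blast cabinet may contribute at most 10^(89/10) − 5.012e+07 = 7.442e+08, i.e. 88.72 dB SPL.
Required insertion loss = 98 − 88.72 = 9.28 dB.

9 dB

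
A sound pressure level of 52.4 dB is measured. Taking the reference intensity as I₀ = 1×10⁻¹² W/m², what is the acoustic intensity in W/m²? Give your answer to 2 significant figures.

1.7e-07 W/m²

L = 10·log₁₀(I/I₀) ⇒ I = I₀·10^(L/10) = 10⁻¹² × 10^5.24.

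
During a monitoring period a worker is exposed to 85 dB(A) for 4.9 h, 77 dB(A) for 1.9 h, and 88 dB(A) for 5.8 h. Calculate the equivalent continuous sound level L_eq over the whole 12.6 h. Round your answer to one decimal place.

86.2 dB(A)

The energy average is taken in the linear domain: L_eq = 10·log₁₀[(Σ tᵢ·10^(Lᵢ/10))/T], T = 12.6 h.
Σ tᵢ·10^(Lᵢ/10) = 4.9·10^(85/10) + 1.9·10^(77/10) + 5.8·10^(88/10) = 5.304e+09.
L_eq = 10·log₁₀(5.304e+09/12.6) = 86.24 dB(A).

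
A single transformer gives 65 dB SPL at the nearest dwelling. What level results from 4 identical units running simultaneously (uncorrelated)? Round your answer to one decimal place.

N identical incoherent sources raise the level by 10·log₁₀ N.
L_total = 65 + 10·log₁₀(4) = 65 + 6.021 = 71.02 dB SPL.

71.0 dB SPL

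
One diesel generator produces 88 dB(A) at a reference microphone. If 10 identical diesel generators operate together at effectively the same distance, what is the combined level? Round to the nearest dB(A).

98 dB(A)

N identical incoherent sources raise the level by 10·log₁₀ N.
L_total = 88 + 10·log₁₀(10) = 88 + 10.000 = 98.00 dB(A).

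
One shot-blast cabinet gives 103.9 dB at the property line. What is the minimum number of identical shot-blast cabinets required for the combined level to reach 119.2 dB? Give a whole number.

34

The shortfall is 119.2 − 103.9 = 15.3 dB, and N units add 10·log₁₀ N, so need 10·log₁₀ N ≥ 15.3.
N ≥ 10^(15.3/10) = 33.884, so N = 34.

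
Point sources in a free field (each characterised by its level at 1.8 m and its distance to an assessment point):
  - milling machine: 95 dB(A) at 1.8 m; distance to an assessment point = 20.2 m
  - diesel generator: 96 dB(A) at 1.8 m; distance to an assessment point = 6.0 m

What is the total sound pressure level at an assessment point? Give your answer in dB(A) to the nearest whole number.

86 dB(A)

First find each source's level at the receiver (point-source: −20·log₁₀(r/r_ref)), then combine on an intensity basis.
milling machine: 95 − 20·log₁₀(20.2/1.8) = 95 − 21.00 = 74.00 dB(A).
diesel generator: 96 − 20·log₁₀(6.0/1.8) = 96 − 10.46 = 85.54 dB(A).
Σ 10^(L/10) = 3.834e+08 → L_total = 10·log₁₀(3.834e+08) = 85.84 dB(A).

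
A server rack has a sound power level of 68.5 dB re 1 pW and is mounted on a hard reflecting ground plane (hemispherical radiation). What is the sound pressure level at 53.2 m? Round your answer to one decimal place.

26.0 dB

Free-field hemispherical radiation: L_p = L_w − 10·log₁₀(2π·r²), r = 53.2 m.
2π·r² = 1.778e+04 m², 10·log₁₀ of that is 42.500 dB.
L_p = 68.5 − 42.500 = 26.00 dB.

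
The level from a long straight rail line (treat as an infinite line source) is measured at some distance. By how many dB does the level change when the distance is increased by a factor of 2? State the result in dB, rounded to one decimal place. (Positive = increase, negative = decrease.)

A line source loses 3 dB per doubling of distance; generally ΔL = −10·log₁₀(r₂/r₁).
ΔL = −10·log₁₀(2) = -3.01 dB.

-3.0 dB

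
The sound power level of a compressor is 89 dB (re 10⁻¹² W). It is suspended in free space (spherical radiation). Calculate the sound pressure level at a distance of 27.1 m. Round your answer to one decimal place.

L_p = L_w − 10·log₁₀(4π·r²) with r = 27.1 m.
4π·r² = 9229 m², 10·log₁₀ of that is 39.651 dB.
L_p = 89 − 39.651 = 49.35 dB.

49.3 dB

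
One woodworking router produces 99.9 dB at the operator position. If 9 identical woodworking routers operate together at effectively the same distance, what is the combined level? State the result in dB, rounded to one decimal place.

With 9 equal, uncorrelated contributions the intensity is 9× that of one unit, giving a rise of 10·log₁₀ 9.
L_total = 99.9 + 10·log₁₀(9) = 99.9 + 9.542 = 109.44 dB.

109.4 dB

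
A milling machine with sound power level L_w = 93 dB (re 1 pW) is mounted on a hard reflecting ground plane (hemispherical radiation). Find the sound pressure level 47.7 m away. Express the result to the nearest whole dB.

51 dB

Free-field hemispherical radiation: L_p = L_w − 10·log₁₀(2π·r²), r = 47.7 m.
2π·r² = 1.43e+04 m², 10·log₁₀ of that is 41.552 dB.
L_p = 93 − 41.552 = 51.45 dB.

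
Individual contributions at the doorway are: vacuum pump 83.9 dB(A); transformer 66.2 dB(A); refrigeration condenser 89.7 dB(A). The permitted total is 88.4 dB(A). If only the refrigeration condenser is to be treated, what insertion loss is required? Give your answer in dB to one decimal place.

3.2 dB

The untreated sources together contribute 10^(83.9/10) + 10^(66.2/10) = 2.496e+08, i.e. 83.97 dB(A).
The limit corresponds to 10^(88.4/10) = 6.918e+08; subtracting the fixed part leaves 4.422e+08 for the refrigeration condenser, i.e. 86.46 dB(A).
Required insertion loss = 89.7 − 86.46 = 3.24 dB.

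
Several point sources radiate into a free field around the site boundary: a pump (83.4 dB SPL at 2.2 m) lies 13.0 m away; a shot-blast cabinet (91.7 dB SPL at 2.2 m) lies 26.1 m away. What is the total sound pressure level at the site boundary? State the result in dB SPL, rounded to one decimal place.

First find each source's level at the receiver (point-source: −20·log₁₀(r/r_ref)), then combine on an intensity basis.
pump: 83.4 − 20·log₁₀(13.0/2.2) = 83.4 − 15.43 = 67.97 dB SPL.
shot-blast cabinet: 91.7 − 20·log₁₀(26.1/2.2) = 91.7 − 21.48 = 70.22 dB SPL.
Σ 10^(L/10) = 1.677e+07 → L_total = 10·log₁₀(1.677e+07) = 72.25 dB SPL.

72.2 dB SPL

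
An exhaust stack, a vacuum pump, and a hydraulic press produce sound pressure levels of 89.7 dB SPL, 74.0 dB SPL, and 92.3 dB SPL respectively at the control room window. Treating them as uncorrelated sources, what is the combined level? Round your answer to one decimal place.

Incoherent sources combine by intensity addition: L_total = 10·log₁₀(Σ 10^(L_i/10)).
Σ 10^(L/10) = 10^(89.7/10) + 10^(74.0/10) + 10^(92.3/10) = 2.657e+09.
L_total = 10·log₁₀(2.657e+09) = 94.24 dB SPL.

94.2 dB SPL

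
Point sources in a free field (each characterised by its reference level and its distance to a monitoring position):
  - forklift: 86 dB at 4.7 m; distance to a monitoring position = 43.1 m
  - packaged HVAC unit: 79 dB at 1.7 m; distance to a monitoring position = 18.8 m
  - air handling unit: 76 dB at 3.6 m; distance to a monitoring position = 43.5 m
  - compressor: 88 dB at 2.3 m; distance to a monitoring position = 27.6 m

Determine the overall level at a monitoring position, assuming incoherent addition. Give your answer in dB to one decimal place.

70.0 dB

Apply inverse-square spreading to bring every level to the receiver, then sum 10^(L/10).
forklift: 86 − 20·log₁₀(43.1/4.7) = 86 − 19.25 = 66.75 dB.
packaged HVAC unit: 79 − 20·log₁₀(18.8/1.7) = 79 − 20.87 = 58.13 dB.
air handling unit: 76 − 20·log₁₀(43.5/3.6) = 76 − 21.64 = 54.36 dB.
compressor: 88 − 20·log₁₀(27.6/2.3) = 88 − 21.58 = 66.42 dB.
Σ 10^(L/10) = 1.004e+07 → L_total = 10·log₁₀(1.004e+07) = 70.02 dB.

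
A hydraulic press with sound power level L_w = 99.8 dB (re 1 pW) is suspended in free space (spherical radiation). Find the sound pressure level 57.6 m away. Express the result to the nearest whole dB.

54 dB

The power spreads over a sphere of area 4π·r², so L_p = L_w − 10·log₁₀(4π·r²).
4π·r² = 4.169e+04 m², 10·log₁₀ of that is 46.201 dB.
L_p = 99.8 − 46.201 = 53.60 dB.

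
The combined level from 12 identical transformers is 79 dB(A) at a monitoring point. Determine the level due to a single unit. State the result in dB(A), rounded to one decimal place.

68.2 dB(A)

For N identical incoherent sources L_total = L₁ + 10·log₁₀ N, so L₁ = 79 − 10·log₁₀(12) = 79 − 10.792.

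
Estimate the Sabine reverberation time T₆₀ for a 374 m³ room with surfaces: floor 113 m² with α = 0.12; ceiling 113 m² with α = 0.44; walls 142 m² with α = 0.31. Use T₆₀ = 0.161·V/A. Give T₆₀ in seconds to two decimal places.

Total absorption A = 113·0.12 + 113·0.44 + 142·0.31 = 107.30 m² sabins.
T₆₀ = 0.161·V/A = 0.161·374/107.30 = 0.561 s.

0.56 s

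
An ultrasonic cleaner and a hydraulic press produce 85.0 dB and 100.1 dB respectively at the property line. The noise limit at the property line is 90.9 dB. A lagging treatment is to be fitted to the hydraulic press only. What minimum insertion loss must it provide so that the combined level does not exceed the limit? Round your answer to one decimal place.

10.5 dB

Fixed contribution from the other source: Σ 10^(L/10) = 10^(85.0/10) = 3.162e+08 (85.00 dB).
The limit corresponds to 10^(90.9/10) = 1.230e+09; subtracting the fixed part leaves 9.140e+08 for the hydraulic press, i.e. 89.61 dB.
Required insertion loss = 100.1 − 89.61 = 10.49 dB.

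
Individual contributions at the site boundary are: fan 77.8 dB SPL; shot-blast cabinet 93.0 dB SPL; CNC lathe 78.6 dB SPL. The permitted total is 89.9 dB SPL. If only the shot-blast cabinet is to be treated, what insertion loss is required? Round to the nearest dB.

Everything except the shot-blast cabinet sums to 10^(77.8/10) + 10^(78.6/10) = 1.327e+08 in linear terms, 81.23 dB SPL.
To meet 89.9 dB SPL overall, the treated shot-blast cabinet may contribute at most 10^(89.9/10) − 1.327e+08 = 8.445e+08, i.e. 89.27 dB SPL.
So the shot-blast cabinet must be reduced from 93.0 to 89.27 dB SPL: IL = 3.73 dB.

4 dB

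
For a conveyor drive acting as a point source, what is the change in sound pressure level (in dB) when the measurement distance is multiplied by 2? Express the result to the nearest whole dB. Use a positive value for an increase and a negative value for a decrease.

-6 dB

Point-source spreading: ΔL = −20·log₁₀(r₂/r₁).
ΔL = −20·log₁₀(2) = -6.02 dB.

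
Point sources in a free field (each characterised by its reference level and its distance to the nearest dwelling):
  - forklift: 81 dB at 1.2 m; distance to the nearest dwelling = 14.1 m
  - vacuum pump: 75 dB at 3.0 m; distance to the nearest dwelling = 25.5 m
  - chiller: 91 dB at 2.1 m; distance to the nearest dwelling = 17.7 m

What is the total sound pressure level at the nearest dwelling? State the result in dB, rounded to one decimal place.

Apply inverse-square spreading to bring every level to the receiver, then sum 10^(L/10).
forklift: 81 − 20·log₁₀(14.1/1.2) = 81 − 21.40 = 59.60 dB.
vacuum pump: 75 − 20·log₁₀(25.5/3.0) = 75 − 18.59 = 56.41 dB.
chiller: 91 − 20·log₁₀(17.7/2.1) = 91 − 18.52 = 72.48 dB.
Σ 10^(L/10) = 1.907e+07 → L_total = 10·log₁₀(1.907e+07) = 72.80 dB.

72.8 dB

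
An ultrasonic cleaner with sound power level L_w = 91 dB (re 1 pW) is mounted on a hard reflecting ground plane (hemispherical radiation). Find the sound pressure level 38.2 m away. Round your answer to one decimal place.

L_p = L_w − 10·log₁₀(2π·r²) with r = 38.2 m.
2π·r² = 9169 m², 10·log₁₀ of that is 39.623 dB.
L_p = 91 − 39.623 = 51.38 dB.

51.4 dB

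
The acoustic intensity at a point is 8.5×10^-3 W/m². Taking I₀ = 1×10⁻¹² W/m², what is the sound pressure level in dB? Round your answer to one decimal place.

99.3 dB

L = 10·log₁₀(I/I₀) = 10·log₁₀(8.5×10^-3/10⁻¹²) = 10·log₁₀(8.5×10^9).
L = 10·(0.9294 + 9) = 99.29 dB.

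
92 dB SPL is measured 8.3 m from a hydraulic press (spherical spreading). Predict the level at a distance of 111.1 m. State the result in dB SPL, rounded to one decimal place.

69.5 dB SPL

Spherical spreading from a point source gives a 20·log₁₀(r₂/r₁) drop.
L₂ = 92 − 20·log₁₀(111.1/8.3) = 92 − 22.533 = 69.47 dB SPL.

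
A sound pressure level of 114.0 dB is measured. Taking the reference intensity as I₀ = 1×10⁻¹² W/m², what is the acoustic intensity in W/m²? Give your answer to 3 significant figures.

L = 10·log₁₀(I/I₀) ⇒ I = I₀·10^(L/10) = 10⁻¹² × 10^11.40.

0.251 W/m²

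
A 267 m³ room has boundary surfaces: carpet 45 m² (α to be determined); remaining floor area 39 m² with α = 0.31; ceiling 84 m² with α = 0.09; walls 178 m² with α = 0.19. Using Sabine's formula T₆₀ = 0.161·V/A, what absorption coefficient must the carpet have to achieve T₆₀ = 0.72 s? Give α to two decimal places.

0.14

A = 0.161·V/T₆₀ = 0.161·267/0.72 = 59.70 m² sabins.
Absorption from the other surfaces = 39·0.31 + 84·0.09 + 178·0.19 = 53.47 m², so the carpet must supply 6.23 m² over 45 m².
α = 6.23/45 = 0.139.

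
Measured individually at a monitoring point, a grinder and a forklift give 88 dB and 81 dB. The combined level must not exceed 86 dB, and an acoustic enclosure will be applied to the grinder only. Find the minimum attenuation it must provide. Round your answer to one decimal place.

3.7 dB

The untreated sources together contribute 10^(81/10) = 1.259e+08, i.e. 81.00 dB.
To meet 86 dB overall, the treated grinder may contribute at most 10^(86/10) − 1.259e+08 = 2.722e+08, i.e. 84.35 dB.
So the grinder must be reduced from 88 to 84.35 dB: IL = 3.65 dB.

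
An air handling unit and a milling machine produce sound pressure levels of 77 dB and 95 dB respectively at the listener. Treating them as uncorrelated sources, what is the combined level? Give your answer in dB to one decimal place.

For uncorrelated sources the intensities add, so convert each level to linear form, sum, and take 10·log₁₀ of the total.
Σ 10^(L/10) = 10^(77/10) + 10^(95/10) = 3.212e+09.
L_total = 10·log₁₀(3.212e+09) = 95.07 dB.

95.1 dB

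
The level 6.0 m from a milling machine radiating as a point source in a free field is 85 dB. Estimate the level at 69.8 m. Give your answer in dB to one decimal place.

63.7 dB

Spherical spreading from a point source gives a 20·log₁₀(r₂/r₁) drop.
L₂ = 85 − 20·log₁₀(69.8/6.0) = 85 − 21.314 = 63.69 dB.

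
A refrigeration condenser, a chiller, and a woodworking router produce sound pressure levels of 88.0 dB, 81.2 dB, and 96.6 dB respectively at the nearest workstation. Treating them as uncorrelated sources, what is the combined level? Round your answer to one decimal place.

For uncorrelated sources the intensities add, so convert each level to linear form, sum, and take 10·log₁₀ of the total.
Σ 10^(L/10) = 10^(88.0/10) + 10^(81.2/10) + 10^(96.6/10) = 5.334e+09.
L_total = 10·log₁₀(5.334e+09) = 97.27 dB.

97.3 dB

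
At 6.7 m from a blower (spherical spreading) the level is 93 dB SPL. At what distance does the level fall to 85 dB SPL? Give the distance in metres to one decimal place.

Point-source spreading drops the level by 20·log₁₀(r₂/r₁); inverting, r₂/r₁ = 10^(ΔL/20).
r₂ = 6.7·10^((93−85)/20) = 6.7·10^(8.0/20) = 16.83 m.

16.8 m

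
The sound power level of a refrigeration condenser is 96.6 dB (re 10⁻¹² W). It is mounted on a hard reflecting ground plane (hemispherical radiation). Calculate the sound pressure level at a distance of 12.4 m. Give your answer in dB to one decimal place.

The power spreads over a hemisphere of area 2π·r², so L_p = L_w − 10·log₁₀(2π·r²).
2π·r² = 966.1 m², 10·log₁₀ of that is 29.850 dB.
L_p = 96.6 − 29.850 = 66.75 dB.

66.7 dB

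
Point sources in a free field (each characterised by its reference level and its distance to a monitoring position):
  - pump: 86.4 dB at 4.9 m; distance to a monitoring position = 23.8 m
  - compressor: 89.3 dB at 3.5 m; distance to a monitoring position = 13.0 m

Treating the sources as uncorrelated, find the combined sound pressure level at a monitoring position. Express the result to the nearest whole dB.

Apply inverse-square spreading to bring every level to the receiver, then sum 10^(L/10).
pump: 86.4 − 20·log₁₀(23.8/4.9) = 86.4 − 13.73 = 72.67 dB.
compressor: 89.3 − 20·log₁₀(13.0/3.5) = 89.3 − 11.40 = 77.90 dB.
Σ 10^(L/10) = 8.020e+07 → L_total = 10·log₁₀(8.020e+07) = 79.04 dB.

79 dB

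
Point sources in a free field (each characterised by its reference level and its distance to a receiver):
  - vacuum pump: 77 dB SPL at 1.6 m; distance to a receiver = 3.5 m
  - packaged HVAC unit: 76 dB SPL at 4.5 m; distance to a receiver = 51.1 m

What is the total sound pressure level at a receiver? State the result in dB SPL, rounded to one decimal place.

70.3 dB SPL

Apply inverse-square spreading to bring every level to the receiver, then sum 10^(L/10).
vacuum pump: 77 − 20·log₁₀(3.5/1.6) = 77 − 6.80 = 70.20 dB SPL.
packaged HVAC unit: 76 − 20·log₁₀(51.1/4.5) = 76 − 21.10 = 54.90 dB SPL.
Σ 10^(L/10) = 1.078e+07 → L_total = 10·log₁₀(1.078e+07) = 70.33 dB SPL.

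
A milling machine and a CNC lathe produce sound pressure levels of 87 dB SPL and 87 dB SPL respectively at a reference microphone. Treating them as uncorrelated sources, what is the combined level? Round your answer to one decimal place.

Incoherent sources combine by intensity addition: L_total = 10·log₁₀(Σ 10^(L_i/10)).
Σ 10^(L/10) = 10^(87/10) + 10^(87/10) = 1.002e+09.
L_total = 10·log₁₀(1.002e+09) = 90.01 dB SPL.

90.0 dB SPL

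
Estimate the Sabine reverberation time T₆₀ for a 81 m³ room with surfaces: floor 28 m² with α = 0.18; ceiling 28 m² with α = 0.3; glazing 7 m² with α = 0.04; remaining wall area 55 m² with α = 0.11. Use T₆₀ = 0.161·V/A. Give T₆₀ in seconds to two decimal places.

0.66 s

Summing Sᵢαᵢ: 28·0.18 + 28·0.3 + 7·0.04 + 55·0.11 = 19.77 m².
T₆₀ = 0.161·V/A = 0.161·81/19.77 = 0.660 s.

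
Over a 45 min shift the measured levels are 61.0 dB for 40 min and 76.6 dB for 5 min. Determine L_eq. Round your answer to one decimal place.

67.9 dB

Weight each interval's intensity by its duration and average over T = 45 min:
Σ tᵢ·10^(Lᵢ/10) = 40·10^(61.0/10) + 5·10^(76.6/10) = 2.789e+08.
L_eq = 10·log₁₀(2.789e+08/45) = 67.92 dB.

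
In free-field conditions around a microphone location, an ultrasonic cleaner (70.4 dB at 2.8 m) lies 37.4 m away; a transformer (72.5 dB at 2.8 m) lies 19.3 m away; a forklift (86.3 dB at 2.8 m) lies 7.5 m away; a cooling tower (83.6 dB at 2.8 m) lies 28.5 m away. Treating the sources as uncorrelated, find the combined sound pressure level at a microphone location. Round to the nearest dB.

First find each source's level at the receiver (point-source: −20·log₁₀(r/r_ref)), then combine on an intensity basis.
ultrasonic cleaner: 70.4 − 20·log₁₀(37.4/2.8) = 70.4 − 22.51 = 47.89 dB.
transformer: 72.5 − 20·log₁₀(19.3/2.8) = 72.5 − 16.77 = 55.73 dB.
forklift: 86.3 − 20·log₁₀(7.5/2.8) = 86.3 − 8.56 = 77.74 dB.
cooling tower: 83.6 − 20·log₁₀(28.5/2.8) = 83.6 − 20.15 = 63.45 dB.
Σ 10^(L/10) = 6.210e+07 → L_total = 10·log₁₀(6.210e+07) = 77.93 dB.

78 dB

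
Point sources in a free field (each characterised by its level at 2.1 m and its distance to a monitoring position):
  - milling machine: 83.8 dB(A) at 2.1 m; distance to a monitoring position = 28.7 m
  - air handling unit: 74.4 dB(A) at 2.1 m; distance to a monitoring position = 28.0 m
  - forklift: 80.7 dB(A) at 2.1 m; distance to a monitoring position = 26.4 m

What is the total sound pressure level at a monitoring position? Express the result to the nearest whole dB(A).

63 dB(A)

First find each source's level at the receiver (point-source: −20·log₁₀(r/r_ref)), then combine on an intensity basis.
milling machine: 83.8 − 20·log₁₀(28.7/2.1) = 83.8 − 22.71 = 61.09 dB(A).
air handling unit: 74.4 − 20·log₁₀(28.0/2.1) = 74.4 − 22.50 = 51.90 dB(A).
forklift: 80.7 − 20·log₁₀(26.4/2.1) = 80.7 − 21.99 = 58.71 dB(A).
Σ 10^(L/10) = 2.183e+06 → L_total = 10·log₁₀(2.183e+06) = 63.39 dB(A).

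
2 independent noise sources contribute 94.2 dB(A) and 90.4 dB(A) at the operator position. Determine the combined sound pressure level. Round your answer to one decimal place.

For uncorrelated sources the intensities add, so convert each level to linear form, sum, and take 10·log₁₀ of the total.
Σ 10^(L/10) = 10^(94.2/10) + 10^(90.4/10) = 3.727e+09.
L_total = 10·log₁₀(3.727e+09) = 95.71 dB(A).

95.7 dB(A)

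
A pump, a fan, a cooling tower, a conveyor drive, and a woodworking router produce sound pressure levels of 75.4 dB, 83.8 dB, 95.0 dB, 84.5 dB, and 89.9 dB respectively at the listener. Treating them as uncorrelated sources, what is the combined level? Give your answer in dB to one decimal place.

For uncorrelated sources the intensities add, so convert each level to linear form, sum, and take 10·log₁₀ of the total.
Σ 10^(L/10) = 10^(75.4/10) + 10^(83.8/10) + 10^(95.0/10) + 10^(84.5/10) + 10^(89.9/10) = 4.696e+09.
L_total = 10·log₁₀(4.696e+09) = 96.72 dB.

96.7 dB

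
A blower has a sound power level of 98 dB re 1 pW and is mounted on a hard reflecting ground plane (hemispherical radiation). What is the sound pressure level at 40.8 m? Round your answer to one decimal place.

L_p = L_w − 10·log₁₀(2π·r²) with r = 40.8 m.
2π·r² = 1.046e+04 m², 10·log₁₀ of that is 40.195 dB.
L_p = 98 − 40.195 = 57.80 dB.

57.8 dB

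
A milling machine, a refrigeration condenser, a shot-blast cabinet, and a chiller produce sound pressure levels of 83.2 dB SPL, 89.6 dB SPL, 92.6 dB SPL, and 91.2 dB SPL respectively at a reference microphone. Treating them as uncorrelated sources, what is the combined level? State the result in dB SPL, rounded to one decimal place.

Incoherent sources combine by intensity addition: L_total = 10·log₁₀(Σ 10^(L_i/10)).
Σ 10^(L/10) = 10^(83.2/10) + 10^(89.6/10) + 10^(92.6/10) + 10^(91.2/10) = 4.259e+09.
L_total = 10·log₁₀(4.259e+09) = 96.29 dB SPL.

96.3 dB SPL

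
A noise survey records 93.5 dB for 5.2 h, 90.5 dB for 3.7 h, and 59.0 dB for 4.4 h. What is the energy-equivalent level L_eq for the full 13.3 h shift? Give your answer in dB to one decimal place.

90.7 dB

The energy average is taken in the linear domain: L_eq = 10·log₁₀[(Σ tᵢ·10^(Lᵢ/10))/T], T = 13.3 h.
Σ tᵢ·10^(Lᵢ/10) = 5.2·10^(93.5/10) + 3.7·10^(90.5/10) + 4.4·10^(59.0/10) = 1.580e+10.
L_eq = 10·log₁₀(1.580e+10/13.3) = 90.75 dB.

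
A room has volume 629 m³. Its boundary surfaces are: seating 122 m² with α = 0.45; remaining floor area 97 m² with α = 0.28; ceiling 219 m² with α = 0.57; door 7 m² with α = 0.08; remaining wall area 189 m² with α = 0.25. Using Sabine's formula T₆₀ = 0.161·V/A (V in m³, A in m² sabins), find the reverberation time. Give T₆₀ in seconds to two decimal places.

0.40 s

A = Σ Sᵢαᵢ = 122·0.45 + 97·0.28 + 219·0.57 + 7·0.08 + 189·0.25 = 254.70 m².
T₆₀ = 0.161·V/A = 0.161·629/254.70 = 0.398 s.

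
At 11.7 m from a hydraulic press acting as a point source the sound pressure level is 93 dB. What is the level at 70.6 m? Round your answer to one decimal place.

Spherical spreading from a point source gives a 20·log₁₀(r₂/r₁) drop.
L₂ = 93 − 20·log₁₀(70.6/11.7) = 93 − 15.612 = 77.39 dB.

77.4 dB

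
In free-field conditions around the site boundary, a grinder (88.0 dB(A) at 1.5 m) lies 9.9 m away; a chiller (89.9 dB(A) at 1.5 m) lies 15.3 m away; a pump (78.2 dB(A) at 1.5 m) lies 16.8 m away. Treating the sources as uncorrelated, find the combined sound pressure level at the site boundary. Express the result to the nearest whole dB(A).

74 dB(A)

Propagate each source to the receiver with L = L_ref − 20·log₁₀(r/r_ref), then add intensities.
grinder: 88.0 − 20·log₁₀(9.9/1.5) = 88.0 − 16.39 = 71.61 dB(A).
chiller: 89.9 − 20·log₁₀(15.3/1.5) = 89.9 − 20.17 = 69.73 dB(A).
pump: 78.2 − 20·log₁₀(16.8/1.5) = 78.2 − 20.98 = 57.22 dB(A).
Σ 10^(L/10) = 2.440e+07 → L_total = 10·log₁₀(2.440e+07) = 73.87 dB(A).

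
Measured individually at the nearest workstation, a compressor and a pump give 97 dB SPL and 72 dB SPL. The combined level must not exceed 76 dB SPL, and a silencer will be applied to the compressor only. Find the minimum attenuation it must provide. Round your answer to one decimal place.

23.2 dB

Everything except the compressor sums to 10^(72/10) = 1.585e+07 in linear terms, 72.00 dB SPL.
To meet 76 dB SPL overall, the treated compressor may contribute at most 10^(76/10) − 1.585e+07 = 2.396e+07, i.e. 73.80 dB SPL.
Required insertion loss = 97 − 73.80 = 23.20 dB.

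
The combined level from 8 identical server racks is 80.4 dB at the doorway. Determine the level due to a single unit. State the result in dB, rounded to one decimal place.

71.4 dB

For N identical incoherent sources L_total = L₁ + 10·log₁₀ N, so L₁ = 80.4 − 10·log₁₀(8) = 80.4 − 9.031.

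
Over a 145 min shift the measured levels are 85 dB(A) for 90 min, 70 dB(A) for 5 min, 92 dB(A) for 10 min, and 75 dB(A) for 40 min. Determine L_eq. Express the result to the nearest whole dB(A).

85 dB(A)

L_eq = 10·log₁₀[(1/T)·Σ tᵢ·10^(Lᵢ/10)] with T = 145 min.
Σ tᵢ·10^(Lᵢ/10) = 90·10^(85/10) + 5·10^(70/10) + 10·10^(92/10) + 40·10^(75/10) = 4.562e+10.
L_eq = 10·log₁₀(4.562e+10/145) = 84.98 dB(A).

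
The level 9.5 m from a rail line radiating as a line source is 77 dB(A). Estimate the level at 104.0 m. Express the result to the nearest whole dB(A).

67 dB(A)

For a line source, L₂ = L₁ − 10·log₁₀(r₂/r₁).
L₂ = 77 − 10·log₁₀(104.0/9.5) = 77 − 10.393 = 66.61 dB(A).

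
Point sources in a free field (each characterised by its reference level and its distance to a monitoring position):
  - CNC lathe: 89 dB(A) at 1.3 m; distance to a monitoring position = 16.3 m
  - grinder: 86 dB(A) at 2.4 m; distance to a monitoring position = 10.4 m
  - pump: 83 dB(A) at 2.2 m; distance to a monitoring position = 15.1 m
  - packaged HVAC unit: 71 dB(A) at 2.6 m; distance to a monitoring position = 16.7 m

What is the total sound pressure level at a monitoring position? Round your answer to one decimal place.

Apply inverse-square spreading to bring every level to the receiver, then sum 10^(L/10).
CNC lathe: 89 − 20·log₁₀(16.3/1.3) = 89 − 21.96 = 67.04 dB(A).
grinder: 86 − 20·log₁₀(10.4/2.4) = 86 − 12.74 = 73.26 dB(A).
pump: 83 − 20·log₁₀(15.1/2.2) = 83 − 16.73 = 66.27 dB(A).
packaged HVAC unit: 71 − 20·log₁₀(16.7/2.6) = 71 − 16.15 = 54.85 dB(A).
Σ 10^(L/10) = 3.079e+07 → L_total = 10·log₁₀(3.079e+07) = 74.88 dB(A).

74.9 dB(A)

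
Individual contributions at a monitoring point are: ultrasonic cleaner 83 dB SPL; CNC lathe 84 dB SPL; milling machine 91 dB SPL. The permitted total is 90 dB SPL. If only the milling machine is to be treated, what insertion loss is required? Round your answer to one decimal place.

The untreated sources together contribute 10^(83/10) + 10^(84/10) = 4.507e+08, i.e. 86.54 dB SPL.
To meet 90 dB SPL overall, the treated milling machine may contribute at most 10^(90/10) − 4.507e+08 = 5.493e+08, i.e. 87.40 dB SPL.
Required insertion loss = 91 − 87.40 = 3.60 dB.

3.6 dB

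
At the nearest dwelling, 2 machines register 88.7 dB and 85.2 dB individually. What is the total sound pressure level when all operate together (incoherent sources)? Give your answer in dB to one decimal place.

90.3 dB

For uncorrelated sources the intensities add, so convert each level to linear form, sum, and take 10·log₁₀ of the total.
Σ 10^(L/10) = 10^(88.7/10) + 10^(85.2/10) = 1.072e+09.
L_total = 10·log₁₀(1.072e+09) = 90.30 dB.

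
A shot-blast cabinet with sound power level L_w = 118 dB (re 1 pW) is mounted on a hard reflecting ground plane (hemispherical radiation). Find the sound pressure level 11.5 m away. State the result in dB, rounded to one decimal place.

L_p = L_w − 10·log₁₀(2π·r²) with r = 11.5 m.
2π·r² = 831 m², 10·log₁₀ of that is 29.196 dB.
L_p = 118 − 29.196 = 88.80 dB.

88.8 dB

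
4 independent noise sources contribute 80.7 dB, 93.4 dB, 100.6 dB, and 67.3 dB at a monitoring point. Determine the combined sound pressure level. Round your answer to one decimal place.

101.4 dB

Incoherent sources combine by intensity addition: L_total = 10·log₁₀(Σ 10^(L_i/10)).
Σ 10^(L/10) = 10^(80.7/10) + 10^(93.4/10) + 10^(100.6/10) + 10^(67.3/10) = 1.379e+10.
L_total = 10·log₁₀(1.379e+10) = 101.40 dB.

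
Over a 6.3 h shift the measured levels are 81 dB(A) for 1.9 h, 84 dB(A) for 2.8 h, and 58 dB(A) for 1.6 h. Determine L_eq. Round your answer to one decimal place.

81.8 dB(A)

The energy average is taken in the linear domain: L_eq = 10·log₁₀[(Σ tᵢ·10^(Lᵢ/10))/T], T = 6.3 h.
Σ tᵢ·10^(Lᵢ/10) = 1.9·10^(81/10) + 2.8·10^(84/10) + 1.6·10^(58/10) = 9.435e+08.
L_eq = 10·log₁₀(9.435e+08/6.3) = 81.75 dB(A).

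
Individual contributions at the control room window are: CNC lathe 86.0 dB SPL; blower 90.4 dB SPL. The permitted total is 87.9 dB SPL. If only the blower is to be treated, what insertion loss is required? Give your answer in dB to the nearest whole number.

7 dB

The untreated sources together contribute 10^(86.0/10) = 3.981e+08, i.e. 86.00 dB SPL.
The limit corresponds to 10^(87.9/10) = 6.166e+08; subtracting the fixed part leaves 2.185e+08 for the blower, i.e. 83.39 dB SPL.
So the blower must be reduced from 90.4 to 83.39 dB SPL: IL = 7.01 dB.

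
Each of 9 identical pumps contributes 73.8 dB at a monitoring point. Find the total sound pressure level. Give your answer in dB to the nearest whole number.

83 dB

N identical incoherent sources raise the level by 10·log₁₀ N.
L_total = 73.8 + 10·log₁₀(9) = 73.8 + 9.542 = 83.34 dB.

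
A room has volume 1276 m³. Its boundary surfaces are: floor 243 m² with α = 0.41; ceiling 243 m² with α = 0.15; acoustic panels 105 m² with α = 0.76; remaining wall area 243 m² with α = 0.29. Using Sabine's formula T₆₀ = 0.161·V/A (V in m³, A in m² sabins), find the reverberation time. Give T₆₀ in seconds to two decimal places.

0.72 s

A = Σ Sᵢαᵢ = 243·0.41 + 243·0.15 + 105·0.76 + 243·0.29 = 286.35 m².
T₆₀ = 0.161 × 1276 / 286.35 = 0.717 s.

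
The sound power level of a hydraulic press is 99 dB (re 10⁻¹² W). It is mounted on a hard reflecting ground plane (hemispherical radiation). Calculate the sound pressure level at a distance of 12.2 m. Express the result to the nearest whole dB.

69 dB

The power spreads over a hemisphere of area 2π·r², so L_p = L_w − 10·log₁₀(2π·r²).
2π·r² = 935.2 m², 10·log₁₀ of that is 29.709 dB.
L_p = 99 − 29.709 = 69.29 dB.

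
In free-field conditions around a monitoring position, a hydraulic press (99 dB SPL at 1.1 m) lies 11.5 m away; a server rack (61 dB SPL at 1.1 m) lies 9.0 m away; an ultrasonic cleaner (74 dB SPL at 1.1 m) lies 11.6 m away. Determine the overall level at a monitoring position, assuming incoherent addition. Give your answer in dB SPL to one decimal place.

Propagate each source to the receiver with L = L_ref − 20·log₁₀(r/r_ref), then add intensities.
hydraulic press: 99 − 20·log₁₀(11.5/1.1) = 99 − 20.39 = 78.61 dB SPL.
server rack: 61 − 20·log₁₀(9.0/1.1) = 61 − 18.26 = 42.74 dB SPL.
ultrasonic cleaner: 74 − 20·log₁₀(11.6/1.1) = 74 − 20.46 = 53.54 dB SPL.
Σ 10^(L/10) = 7.292e+07 → L_total = 10·log₁₀(7.292e+07) = 78.63 dB SPL.

78.6 dB SPL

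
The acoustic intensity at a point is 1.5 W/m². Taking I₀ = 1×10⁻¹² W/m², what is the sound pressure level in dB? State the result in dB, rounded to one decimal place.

L = 10·log₁₀(I/I₀) = 10·log₁₀(1.5/10⁻¹²) = 10·log₁₀(1.5×10^12).
L = 10·(0.1761 + 12) = 121.76 dB.

121.8 dB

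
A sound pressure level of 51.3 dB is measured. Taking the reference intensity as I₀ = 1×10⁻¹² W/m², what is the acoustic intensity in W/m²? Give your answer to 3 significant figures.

1.35e-07 W/m²

I = I₀·10^(L/10) = 10⁻¹² × 10^(51.3/10) = 10^(-6.870).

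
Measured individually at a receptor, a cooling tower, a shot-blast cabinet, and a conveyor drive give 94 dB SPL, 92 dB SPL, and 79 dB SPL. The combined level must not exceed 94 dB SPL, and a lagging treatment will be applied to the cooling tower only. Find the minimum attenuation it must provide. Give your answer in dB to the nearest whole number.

5 dB

Everything except the cooling tower sums to 10^(92/10) + 10^(79/10) = 1.664e+09 in linear terms, 92.21 dB SPL.
The limit corresponds to 10^(94/10) = 2.512e+09; subtracting the fixed part leaves 8.476e+08 for the cooling tower, i.e. 89.28 dB SPL.
So the cooling tower must be reduced from 94 to 89.28 dB SPL: IL = 4.72 dB.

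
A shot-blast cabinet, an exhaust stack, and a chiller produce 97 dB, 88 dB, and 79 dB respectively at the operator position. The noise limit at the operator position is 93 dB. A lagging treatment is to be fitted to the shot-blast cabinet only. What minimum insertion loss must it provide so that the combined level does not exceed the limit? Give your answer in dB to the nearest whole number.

6 dB

The untreated sources together contribute 10^(88/10) + 10^(79/10) = 7.104e+08, i.e. 88.51 dB.
The limit corresponds to 10^(93/10) = 1.995e+09; subtracting the fixed part leaves 1.285e+09 for the shot-blast cabinet, i.e. 91.09 dB.
So the shot-blast cabinet must be reduced from 97 to 91.09 dB: IL = 5.91 dB.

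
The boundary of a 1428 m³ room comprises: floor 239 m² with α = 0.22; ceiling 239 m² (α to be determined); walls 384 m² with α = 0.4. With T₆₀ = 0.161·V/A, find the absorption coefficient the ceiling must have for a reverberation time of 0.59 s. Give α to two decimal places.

0.77

From T₆₀ = 0.161·V/A, the target T₆₀ = 0.59 s needs A = 0.161·1428/0.59 = 389.67 m².
Absorption from the other surfaces = 239·0.22 + 384·0.4 = 206.18 m², so the ceiling must supply 183.49 m² over 239 m².
α = 183.49/239 = 0.768.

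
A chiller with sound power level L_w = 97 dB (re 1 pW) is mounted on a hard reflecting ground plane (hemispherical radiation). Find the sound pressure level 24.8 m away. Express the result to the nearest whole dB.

L_p = L_w − 10·log₁₀(2π·r²) with r = 24.8 m.
2π·r² = 3864 m², 10·log₁₀ of that is 35.871 dB.
L_p = 97 − 35.871 = 61.13 dB.

61 dB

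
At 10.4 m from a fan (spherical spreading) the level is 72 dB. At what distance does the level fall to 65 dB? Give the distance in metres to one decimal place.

23.3 m

Point-source spreading drops the level by 20·log₁₀(r₂/r₁); inverting, r₂/r₁ = 10^(ΔL/20).
r₂ = 10.4·10^((72−65)/20) = 10.4·10^(7.0/20) = 23.28 m.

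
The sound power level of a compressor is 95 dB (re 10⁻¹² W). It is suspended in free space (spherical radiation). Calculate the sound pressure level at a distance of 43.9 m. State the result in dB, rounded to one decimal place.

Free-field spherical radiation: L_p = L_w − 10·log₁₀(4π·r²), r = 43.9 m.
4π·r² = 2.422e+04 m², 10·log₁₀ of that is 43.841 dB.
L_p = 95 − 43.841 = 51.16 dB.

51.2 dB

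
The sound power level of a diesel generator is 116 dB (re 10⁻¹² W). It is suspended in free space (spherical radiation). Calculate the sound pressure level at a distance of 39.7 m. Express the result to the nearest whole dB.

73 dB

L_p = L_w − 10·log₁₀(4π·r²) with r = 39.7 m.
4π·r² = 1.981e+04 m², 10·log₁₀ of that is 42.968 dB.
L_p = 116 − 42.968 = 73.03 dB.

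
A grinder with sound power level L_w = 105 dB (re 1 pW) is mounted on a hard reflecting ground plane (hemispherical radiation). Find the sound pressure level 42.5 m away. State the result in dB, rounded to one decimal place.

Free-field hemispherical radiation: L_p = L_w − 10·log₁₀(2π·r²), r = 42.5 m.
2π·r² = 1.135e+04 m², 10·log₁₀ of that is 40.550 dB.
L_p = 105 − 40.550 = 64.45 dB.

64.5 dB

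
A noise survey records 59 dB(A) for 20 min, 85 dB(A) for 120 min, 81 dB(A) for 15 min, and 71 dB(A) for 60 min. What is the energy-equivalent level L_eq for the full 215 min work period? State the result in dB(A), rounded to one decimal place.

Weight each interval's intensity by its duration and average over T = 215 min:
Σ tᵢ·10^(Lᵢ/10) = 20·10^(59/10) + 120·10^(85/10) + 15·10^(81/10) + 60·10^(71/10) = 4.061e+10.
L_eq = 10·log₁₀(4.061e+10/215) = 82.76 dB(A).

82.8 dB(A)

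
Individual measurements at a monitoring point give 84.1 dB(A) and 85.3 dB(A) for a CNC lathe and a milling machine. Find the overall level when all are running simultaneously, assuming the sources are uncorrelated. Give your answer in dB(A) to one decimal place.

Incoherent sources combine by intensity addition: L_total = 10·log₁₀(Σ 10^(L_i/10)).
Σ 10^(L/10) = 10^(84.1/10) + 10^(85.3/10) = 5.959e+08.
L_total = 10·log₁₀(5.959e+08) = 87.75 dB(A).

87.8 dB(A)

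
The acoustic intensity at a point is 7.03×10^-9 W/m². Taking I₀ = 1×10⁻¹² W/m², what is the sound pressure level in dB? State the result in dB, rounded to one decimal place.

Dividing by I₀ shifts the exponent by 12: I/I₀ = 7.03×10^3.
L = 10·(0.8470 + 3) = 38.47 dB.

38.5 dB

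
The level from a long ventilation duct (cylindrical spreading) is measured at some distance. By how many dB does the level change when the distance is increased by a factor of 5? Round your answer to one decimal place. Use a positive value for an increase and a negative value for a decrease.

-7.0 dB

A line source loses 3 dB per doubling of distance; generally ΔL = −10·log₁₀(r₂/r₁).
ΔL = −10·log₁₀(5) = -6.99 dB.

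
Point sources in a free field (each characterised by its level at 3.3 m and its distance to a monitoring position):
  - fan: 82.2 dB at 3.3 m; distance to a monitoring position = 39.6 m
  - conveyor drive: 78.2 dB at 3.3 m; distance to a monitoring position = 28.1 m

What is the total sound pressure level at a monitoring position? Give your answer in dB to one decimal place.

Apply inverse-square spreading to bring every level to the receiver, then sum 10^(L/10).
fan: 82.2 − 20·log₁₀(39.6/3.3) = 82.2 − 21.58 = 60.62 dB.
conveyor drive: 78.2 − 20·log₁₀(28.1/3.3) = 78.2 − 18.60 = 59.60 dB.
Σ 10^(L/10) = 2.064e+06 → L_total = 10·log₁₀(2.064e+06) = 63.15 dB.

63.1 dB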